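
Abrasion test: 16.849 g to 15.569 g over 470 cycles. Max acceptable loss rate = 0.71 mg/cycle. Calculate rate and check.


Loss = 16.849 - 15.569 = 1.280 g
Rate = 1.280 g / 470 cycles x 1000 = 2.723 mg/cycle
Max = 0.71 mg/cycle
Passes: No


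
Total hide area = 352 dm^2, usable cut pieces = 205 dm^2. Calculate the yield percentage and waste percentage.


Yield = 205 / 352 x 100 = 58.2%
Waste = 352 - 205 = 147 dm^2
Waste% = 100 - 58.2 = 41.8%


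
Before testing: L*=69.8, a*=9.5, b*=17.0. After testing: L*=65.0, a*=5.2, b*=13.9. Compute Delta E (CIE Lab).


Delta E = 7.15

dL = 65.0 - 69.8 = -4.8
da = 5.2 - 9.5 = -4.3
db = 13.9 - 17.0 = -3.1
dE = sqrt((-4.8)^2 + (-4.3)^2 + (-3.1)^2) = 7.15


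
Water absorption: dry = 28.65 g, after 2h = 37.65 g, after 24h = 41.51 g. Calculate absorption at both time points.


WA (2h) = (37.65 - 28.65) / 28.65 x 100 = 31.4%
WA (24h) = (41.51 - 28.65) / 28.65 x 100 = 44.9%


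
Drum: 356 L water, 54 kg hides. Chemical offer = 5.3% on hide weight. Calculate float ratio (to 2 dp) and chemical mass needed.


Float ratio = 6.59
Chemical needed = 2.862 kg

Float ratio = 356 / 54 = 6.59
Chemical = 54 x 5.3 / 100 = 2.862 kg


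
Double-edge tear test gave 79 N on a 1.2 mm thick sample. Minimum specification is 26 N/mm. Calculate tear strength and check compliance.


Tear strength = 65.8 N/mm
Compliant: Yes


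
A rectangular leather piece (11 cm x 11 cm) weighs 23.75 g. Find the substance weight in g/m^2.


1962.8 g/m^2

Area = 11 x 11 = 121 cm^2
SW = 23.75 / 121 x 10000 = 1962.8 g/m^2


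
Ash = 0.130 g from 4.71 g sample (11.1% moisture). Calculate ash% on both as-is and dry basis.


As-is ash% = 0.130 / 4.71 x 100 = 2.76%
Dry mass = 4.71 x (100 - 11.1) / 100 = 4.18719 g
Dry-basis ash% = 0.130 / 4.18719 x 100 = 3.10%


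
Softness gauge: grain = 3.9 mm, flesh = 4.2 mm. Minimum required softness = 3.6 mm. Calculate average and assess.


Average = (3.9 + 4.2) / 2 = 4.05 mm
Minimum = 3.6 mm
Meets requirement: Yes


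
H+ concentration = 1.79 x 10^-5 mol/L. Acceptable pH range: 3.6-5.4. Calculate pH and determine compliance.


pH = -log10(1.79 x 10^-5) = 4.75
Range: 3.6 to 5.4
Compliant: Yes


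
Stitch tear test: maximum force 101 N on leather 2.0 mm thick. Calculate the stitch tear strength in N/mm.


50.5 N/mm

Stitch tear strength = force / thickness
STS = 101 / 2.0 = 50.5 N/mm


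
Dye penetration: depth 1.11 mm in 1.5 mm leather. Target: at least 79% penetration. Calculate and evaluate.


Penetration = 74.0%
Meets target: No


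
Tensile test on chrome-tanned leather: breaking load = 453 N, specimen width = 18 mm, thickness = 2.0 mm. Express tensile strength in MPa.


12.58 MPa

Cross-section = 18 x 2.0 = 36.0 mm^2
TS = 453 / 36.0 = 12.58 MPa
(1 N/mm^2 = 1 MPa)


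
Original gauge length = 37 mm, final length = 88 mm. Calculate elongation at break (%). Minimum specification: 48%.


Elongation = 137.8%
Meets spec: Yes

Extension = 88 - 37 = 51 mm
Elongation = 51 / 37 x 100 = 137.8%
Minimum required: 48%
Meets specification: Yes


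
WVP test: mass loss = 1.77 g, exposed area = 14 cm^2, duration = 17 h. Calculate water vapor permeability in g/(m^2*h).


74.37 g/(m^2*h)

WVP = mass_loss / (area x time) x 10000
WVP = 1.77 / (14 x 17) x 10000
WVP = 1.77 / 238 x 10000 = 74.37 g/(m^2*h)


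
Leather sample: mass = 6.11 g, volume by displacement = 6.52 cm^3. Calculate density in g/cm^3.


Density = mass / volume
Density = 6.11 / 6.52 = 0.937 g/cm^3


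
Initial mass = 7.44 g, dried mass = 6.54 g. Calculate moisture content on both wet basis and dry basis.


Moisture lost = 7.44 - 6.54 = 0.90 g
Wet basis MC = 0.90 / 7.44 x 100 = 12.1%
Dry basis MC = 0.90 / 6.54 x 100 = 13.8%


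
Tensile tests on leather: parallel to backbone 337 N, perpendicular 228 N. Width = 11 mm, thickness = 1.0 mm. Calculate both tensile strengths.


Parallel = 30.64 N/mm^2
Perpendicular = 20.73 N/mm^2


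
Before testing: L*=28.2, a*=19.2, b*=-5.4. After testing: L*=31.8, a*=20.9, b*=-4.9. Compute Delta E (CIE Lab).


Delta E = 4.01


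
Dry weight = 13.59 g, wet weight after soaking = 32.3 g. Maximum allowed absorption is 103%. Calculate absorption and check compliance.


Absorption = 137.7%
Compliant: No

WA = (32.3 - 13.59) / 13.59 x 100 = 137.7%
Maximum allowed: 103%
Compliant: No


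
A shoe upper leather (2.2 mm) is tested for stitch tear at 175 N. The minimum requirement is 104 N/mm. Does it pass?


STS = 79.5 N/mm
Passes: No

STS = 175 / 2.2 = 79.5 N/mm
Minimum required: 104 N/mm
Passes: No


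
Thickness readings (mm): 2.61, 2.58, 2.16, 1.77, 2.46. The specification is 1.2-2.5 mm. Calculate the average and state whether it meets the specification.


Average = 2.32 mm
Within specification: Yes

Sum = 11.58
Average = 11.58 / 5 = 2.32 mm
Specification range: 1.2 to 2.5 mm
Within spec: Yes


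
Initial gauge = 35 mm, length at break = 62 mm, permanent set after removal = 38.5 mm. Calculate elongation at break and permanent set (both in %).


Elongation at break = 77.1%
Permanent set = 10.0%


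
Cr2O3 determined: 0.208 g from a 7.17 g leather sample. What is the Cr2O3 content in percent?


Cr2O3% = 0.208 / 7.17 x 100
Cr2O3% = 2.90%


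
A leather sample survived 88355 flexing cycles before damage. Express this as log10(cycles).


4.95


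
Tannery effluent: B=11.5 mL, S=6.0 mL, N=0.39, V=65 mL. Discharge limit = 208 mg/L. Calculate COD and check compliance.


COD = 264.0 mg/L
Compliant: No

COD = (11.5 - 6.0) x 0.39 x 8000 / 65 = 264.0 mg/L
Limit: 208 mg/L
Compliant: No


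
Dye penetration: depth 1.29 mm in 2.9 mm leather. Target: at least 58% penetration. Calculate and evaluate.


Penetration = 44.5%
Meets target: No

Penetration = 1.29 / 2.9 x 100 = 44.5%
Target: 58%
Meets target: No


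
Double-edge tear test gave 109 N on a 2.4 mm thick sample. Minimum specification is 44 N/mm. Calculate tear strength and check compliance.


Tear strength = 109 / 2.4 = 45.4 N/mm
Required minimum = 44 N/mm
Compliant: Yes


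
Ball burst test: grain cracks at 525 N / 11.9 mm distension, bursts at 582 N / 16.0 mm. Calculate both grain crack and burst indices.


Crack index = 44.1 N/mm
Burst index = 36.4 N/mm

Crack index = 525 / 11.9 = 44.1 N/mm
Burst index = 582 / 16.0 = 36.4 N/mm


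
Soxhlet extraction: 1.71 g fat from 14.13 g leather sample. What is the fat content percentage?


12.1%


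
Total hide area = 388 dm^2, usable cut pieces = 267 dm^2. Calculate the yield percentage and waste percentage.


Yield = 267 / 388 x 100 = 68.8%
Waste = 388 - 267 = 121 dm^2
Waste% = 100 - 68.8 = 31.2%


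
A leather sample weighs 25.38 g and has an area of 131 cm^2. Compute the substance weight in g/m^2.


Substance weight = mass / area x 10000
SW = 25.38 / 131 x 10000
SW = 1937.4 g/m^2


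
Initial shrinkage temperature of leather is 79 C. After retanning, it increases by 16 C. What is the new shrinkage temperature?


New Ts = 79 + 16 = 95 C


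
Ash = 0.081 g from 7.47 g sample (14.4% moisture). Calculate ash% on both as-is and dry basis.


As-is ash = 1.08%
Dry-basis ash = 1.27%

As-is ash% = 0.081 / 7.47 x 100 = 1.08%
Dry mass = 7.47 x (100 - 14.4) / 100 = 6.39432 g
Dry-basis ash% = 0.081 / 6.39432 x 100 = 1.27%


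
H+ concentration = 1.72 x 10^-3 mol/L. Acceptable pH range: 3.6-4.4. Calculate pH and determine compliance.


pH = 2.76
Compliant: No


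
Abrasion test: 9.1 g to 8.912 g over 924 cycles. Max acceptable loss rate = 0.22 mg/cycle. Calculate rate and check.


Loss = 9.1 - 8.912 = 0.188 g
Rate = 0.188 g / 924 cycles x 1000 = 0.203 mg/cycle
Max = 0.22 mg/cycle
Passes: Yes


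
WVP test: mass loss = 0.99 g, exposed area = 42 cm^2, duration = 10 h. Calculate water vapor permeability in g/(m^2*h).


23.57 g/(m^2*h)

WVP = mass_loss / (area x time) x 10000
WVP = 0.99 / (42 x 10) x 10000
WVP = 0.99 / 420 x 10000 = 23.57 g/(m^2*h)


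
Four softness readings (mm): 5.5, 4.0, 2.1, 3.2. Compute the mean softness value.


Sum = 5.5 + 4.0 + 2.1 + 3.2
Mean = 14.8 / 4 = 3.70 mm


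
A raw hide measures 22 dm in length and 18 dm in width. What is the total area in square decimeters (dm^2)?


Area = length x width
Area = 22 x 18 = 396 dm^2


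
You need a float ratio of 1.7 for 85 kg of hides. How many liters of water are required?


144.5 L

Water = hide weight x target ratio
Water = 85 x 1.7 = 144.5 L


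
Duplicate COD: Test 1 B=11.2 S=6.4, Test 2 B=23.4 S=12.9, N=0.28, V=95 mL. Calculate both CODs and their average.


COD1 = 113.2 mg/L
COD2 = 247.6 mg/L
Average = 180.4 mg/L

COD1 = (11.2 - 6.4) x 0.28 x 8000 / 95 = 113.2 mg/L
COD2 = (23.4 - 12.9) x 0.28 x 8000 / 95 = 247.6 mg/L
Average = (113.2 + 247.6) / 2 = 180.4 mg/L


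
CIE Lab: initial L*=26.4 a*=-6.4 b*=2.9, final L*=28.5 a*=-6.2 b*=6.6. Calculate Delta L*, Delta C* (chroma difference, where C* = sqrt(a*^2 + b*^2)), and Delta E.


Delta L* = 2.1
Delta C* = 2.03
Delta E = 4.26

Delta L* = 28.5 - 26.4 = 2.1
C1* = sqrt((-6.4)^2 + (2.9)^2) = 7.026
C2* = sqrt((-6.2)^2 + (6.6)^2) = 9.055
Delta C* = 9.055 - 7.026 = 2.03
Delta E = sqrt((2.1)^2 + (0.2)^2 + (3.7)^2) = 4.26


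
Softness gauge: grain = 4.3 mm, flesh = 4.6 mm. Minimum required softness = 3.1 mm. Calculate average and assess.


Average = (4.3 + 4.6) / 2 = 4.45 mm
Minimum = 3.1 mm
Meets requirement: Yes


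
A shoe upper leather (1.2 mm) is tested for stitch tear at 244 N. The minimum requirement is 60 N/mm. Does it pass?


STS = 203.3 N/mm
Passes: Yes

STS = 244 / 1.2 = 203.3 N/mm
Minimum required: 60 N/mm
Passes: Yes


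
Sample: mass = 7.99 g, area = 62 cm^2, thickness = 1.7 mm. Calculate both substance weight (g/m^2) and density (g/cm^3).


Substance weight = 1288.7 g/m^2
Density = 0.758 g/cm^3


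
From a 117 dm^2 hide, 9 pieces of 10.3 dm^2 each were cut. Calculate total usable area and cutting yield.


Total usable = 9 x 10.3 = 92.7 dm^2
Yield = 92.7 / 117 x 100 = 79.2%


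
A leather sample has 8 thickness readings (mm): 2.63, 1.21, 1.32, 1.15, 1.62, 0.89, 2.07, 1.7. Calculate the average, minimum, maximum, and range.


Average = 1.57 mm
Min = 0.89 mm
Max = 2.63 mm
Range = 1.74 mm

Sum = 12.59
Average = 12.59 / 8 = 1.57 mm
Minimum = 0.89 mm
Maximum = 2.63 mm
Range = 2.63 - 0.89 = 1.74 mm


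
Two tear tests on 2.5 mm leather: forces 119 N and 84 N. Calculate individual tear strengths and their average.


Tear 1 = 119 / 2.5 = 47.6 N/mm
Tear 2 = 84 / 2.5 = 33.6 N/mm
Average = (47.6 + 33.6) / 2 = 40.6 N/mm


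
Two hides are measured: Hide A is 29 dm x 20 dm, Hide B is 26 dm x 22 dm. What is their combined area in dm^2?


1152 dm^2

Hide A area = 29 x 20 = 580 dm^2
Hide B area = 26 x 22 = 572 dm^2
Total = 580 + 572 = 1152 dm^2


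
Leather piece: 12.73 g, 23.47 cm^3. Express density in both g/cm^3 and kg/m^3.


Density = 12.73 / 23.47 = 0.542 g/cm^3
Convert: 0.542 x 1000 = 542 kg/m^3


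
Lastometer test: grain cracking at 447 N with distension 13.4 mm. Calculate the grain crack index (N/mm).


33.4 N/mm

Grain crack index = force / distension
Index = 447 / 13.4 = 33.4 N/mm


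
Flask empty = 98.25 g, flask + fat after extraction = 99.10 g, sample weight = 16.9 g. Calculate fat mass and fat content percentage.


Fat mass = 99.10 - 98.25 = 0.85 g
Fat% = 0.85 / 16.9 x 100 = 5.0%


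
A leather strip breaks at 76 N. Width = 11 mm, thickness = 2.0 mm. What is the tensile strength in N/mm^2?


3.45 N/mm^2

Cross-sectional area = 11 x 2.0 = 22.0 mm^2
Tensile strength = 76 / 22.0 = 3.45 N/mm^2


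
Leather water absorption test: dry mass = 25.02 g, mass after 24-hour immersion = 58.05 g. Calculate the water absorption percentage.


132.0%

Water absorbed = 58.05 - 25.02 = 33.03 g
WA% = 33.03 / 25.02 x 100 = 132.0%


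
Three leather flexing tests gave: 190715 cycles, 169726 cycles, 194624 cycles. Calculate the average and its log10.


Average = 185022 cycles
log10 = 5.27

Average = (190715 + 169726 + 194624) / 3 = 185022 cycles
log10(185022) = 5.27


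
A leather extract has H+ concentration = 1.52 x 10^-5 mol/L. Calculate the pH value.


pH = 4.82

pH = -log10[H+]
pH = -log10(1.52 x 10^-5) = 4.82


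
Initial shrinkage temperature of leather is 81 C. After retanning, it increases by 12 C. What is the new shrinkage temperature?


93 C

New Ts = 81 + 12 = 93 C


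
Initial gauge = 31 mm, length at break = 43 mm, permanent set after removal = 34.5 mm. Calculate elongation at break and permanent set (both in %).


Elongation at break = (43 - 31) / 31 x 100 = 38.7%
Permanent set = (34.5 - 31) / 31 x 100 = 11.3%


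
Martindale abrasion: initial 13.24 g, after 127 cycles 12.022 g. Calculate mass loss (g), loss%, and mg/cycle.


Loss = 13.24 - 12.022 = 1.218 g
Loss% = 1.218 / 13.24 x 100 = 9.20%
Rate = 1.218 / 127 x 1000 = 9.591 mg/cycle


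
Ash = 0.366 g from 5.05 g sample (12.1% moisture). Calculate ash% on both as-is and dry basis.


As-is ash = 7.25%
Dry-basis ash = 8.25%

As-is ash% = 0.366 / 5.05 x 100 = 7.25%
Dry mass = 5.05 x (100 - 12.1) / 100 = 4.43895 g
Dry-basis ash% = 0.366 / 4.43895 x 100 = 8.25%


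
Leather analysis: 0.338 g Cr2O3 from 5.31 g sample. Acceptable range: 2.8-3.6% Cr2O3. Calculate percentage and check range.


Cr2O3% = 0.338 / 5.31 x 100 = 6.37%
Acceptable range: 2.8 to 3.6%
Within range: No


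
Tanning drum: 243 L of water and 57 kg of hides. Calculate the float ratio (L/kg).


Float ratio = water / hide weight
Ratio = 243 / 57 = 4.3


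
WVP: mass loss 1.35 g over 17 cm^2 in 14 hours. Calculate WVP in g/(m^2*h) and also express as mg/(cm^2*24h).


WVP = 56.72 g/(m^2*h)
Daily rate = 136.13 mg/(cm^2*24h)

WVP = 1.35 / (17 x 14) x 10000 = 56.72 g/(m^2*h)
Mass loss in mg = 1.35 x 1000 = 1350 mg
Per cm^2 per 24h in mg: 1350 x 24 / (17 x 14) = 32400 / 238 = 136.13 mg/(cm^2*24h)


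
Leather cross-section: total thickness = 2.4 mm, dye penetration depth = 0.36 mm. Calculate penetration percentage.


15.0%

Penetration% = 0.36 / 2.4 x 100
Penetration = 15.0%


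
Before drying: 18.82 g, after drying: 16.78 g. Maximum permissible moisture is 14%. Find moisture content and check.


Moisture content = 10.8%
Acceptable: Yes

MC = (18.82 - 16.78) / 18.82 x 100 = 10.8%
Maximum: 14%
Acceptable: Yes


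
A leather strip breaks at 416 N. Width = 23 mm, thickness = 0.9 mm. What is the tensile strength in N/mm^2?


Cross-sectional area = 23 x 0.9 = 20.7 mm^2
Tensile strength = 416 / 20.7 = 20.10 N/mm^2


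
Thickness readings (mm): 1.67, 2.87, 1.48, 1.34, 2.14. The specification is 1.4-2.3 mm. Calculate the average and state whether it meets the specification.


Average = 1.90 mm
Within specification: Yes

Sum = 9.50
Average = 9.50 / 5 = 1.90 mm
Specification range: 1.4 to 2.3 mm
Within spec: Yes


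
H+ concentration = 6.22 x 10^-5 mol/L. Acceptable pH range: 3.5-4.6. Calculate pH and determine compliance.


pH = -log10(6.22 x 10^-5) = 4.21
Range: 3.5 to 4.6
Compliant: Yes


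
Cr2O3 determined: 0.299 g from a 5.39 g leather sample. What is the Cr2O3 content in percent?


Cr2O3% = 0.299 / 5.39 x 100
Cr2O3% = 5.55%


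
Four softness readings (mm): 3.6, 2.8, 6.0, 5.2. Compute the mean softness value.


4.40 mm


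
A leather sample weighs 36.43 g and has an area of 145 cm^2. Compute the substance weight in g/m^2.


2512.4 g/m^2


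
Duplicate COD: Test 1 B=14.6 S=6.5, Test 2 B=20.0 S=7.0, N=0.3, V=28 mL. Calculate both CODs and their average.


COD1 = 694.3 mg/L
COD2 = 1114.3 mg/L
Average = 904.3 mg/L


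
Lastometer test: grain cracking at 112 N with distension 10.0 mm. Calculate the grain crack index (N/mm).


11.2 N/mm


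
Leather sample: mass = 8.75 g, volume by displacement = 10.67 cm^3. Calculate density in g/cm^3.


0.820 g/cm^3


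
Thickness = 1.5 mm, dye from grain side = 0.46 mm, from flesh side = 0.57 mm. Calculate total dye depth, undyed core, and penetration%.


Total dyed = 1.03 mm
Undyed core = 0.47 mm
Penetration = 68.7%


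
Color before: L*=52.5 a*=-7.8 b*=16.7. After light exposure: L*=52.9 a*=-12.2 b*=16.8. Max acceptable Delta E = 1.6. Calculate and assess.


Delta E = 4.42
Passes: No


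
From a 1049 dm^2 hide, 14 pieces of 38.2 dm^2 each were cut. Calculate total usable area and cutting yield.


Usable area = 534.8 dm^2
Yield = 51.0%

Total usable = 14 x 38.2 = 534.8 dm^2
Yield = 534.8 / 1049 x 100 = 51.0%


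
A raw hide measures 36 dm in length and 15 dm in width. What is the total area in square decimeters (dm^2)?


540 dm^2


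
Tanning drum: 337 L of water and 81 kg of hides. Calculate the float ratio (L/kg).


Float ratio = water / hide weight
Ratio = 337 / 81 = 4.2


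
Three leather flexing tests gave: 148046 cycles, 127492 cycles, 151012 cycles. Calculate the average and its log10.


Average = (148046 + 127492 + 151012) / 3 = 142183 cycles
log10(142183) = 5.15


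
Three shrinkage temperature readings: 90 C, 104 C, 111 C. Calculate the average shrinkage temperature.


101.7 C

Average = (90 + 104 + 111) / 3
Average = 305 / 3 = 101.7 C


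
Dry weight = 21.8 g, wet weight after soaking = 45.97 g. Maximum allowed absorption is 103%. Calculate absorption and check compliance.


Absorption = 110.9%
Compliant: No


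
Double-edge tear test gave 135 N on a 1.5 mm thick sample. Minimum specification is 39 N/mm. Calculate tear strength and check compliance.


Tear strength = 135 / 1.5 = 90.0 N/mm
Required minimum = 39 N/mm
Compliant: Yes


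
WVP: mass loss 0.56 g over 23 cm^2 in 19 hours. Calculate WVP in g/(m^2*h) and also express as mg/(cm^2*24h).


WVP = 0.56 / (23 x 19) x 10000 = 12.81 g/(m^2*h)
Mass loss in mg = 0.56 x 1000 = 560 mg
Per cm^2 per 24h in mg: 560 x 24 / (23 x 19) = 13440 / 437 = 30.76 mg/(cm^2*24h)


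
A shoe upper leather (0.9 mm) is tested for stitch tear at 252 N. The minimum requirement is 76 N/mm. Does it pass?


STS = 252 / 0.9 = 280.0 N/mm
Minimum required: 76 N/mm
Passes: Yes


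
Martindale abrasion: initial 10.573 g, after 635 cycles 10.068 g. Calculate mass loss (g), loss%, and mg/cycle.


Loss = 10.573 - 10.068 = 0.505 g
Loss% = 0.505 / 10.573 x 100 = 4.78%
Rate = 0.505 / 635 x 1000 = 0.795 mg/cycle


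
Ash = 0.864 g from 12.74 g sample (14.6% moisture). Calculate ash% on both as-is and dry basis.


As-is ash = 6.78%
Dry-basis ash = 7.94%

As-is ash% = 0.864 / 12.74 x 100 = 6.78%
Dry mass = 12.74 x (100 - 14.6) / 100 = 10.87996 g
Dry-basis ash% = 0.864 / 10.87996 x 100 = 7.94%


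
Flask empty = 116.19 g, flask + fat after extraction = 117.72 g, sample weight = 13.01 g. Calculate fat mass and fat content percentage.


Fat mass = 117.72 - 116.19 = 1.53 g
Fat% = 1.53 / 13.01 x 100 = 11.8%


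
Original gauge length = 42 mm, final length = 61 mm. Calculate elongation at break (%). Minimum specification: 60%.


Elongation = 45.2%
Meets spec: No

Extension = 61 - 42 = 19 mm
Elongation = 19 / 42 x 100 = 45.2%
Minimum required: 60%
Meets specification: No


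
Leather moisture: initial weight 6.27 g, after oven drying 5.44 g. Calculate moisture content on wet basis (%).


13.2%


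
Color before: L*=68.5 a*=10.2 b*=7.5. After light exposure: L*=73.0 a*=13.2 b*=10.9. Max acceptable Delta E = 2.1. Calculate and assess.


Delta E = 6.39
Passes: No

dL = 4.5, da = 3.0, db = 3.4
dE = sqrt((4.5)^2 + (3.0)^2 + (3.4)^2) = 6.39
Max = 2.1
Passes: No


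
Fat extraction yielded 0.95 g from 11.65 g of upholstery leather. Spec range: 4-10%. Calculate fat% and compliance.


Fat% = 0.95 / 11.65 x 100 = 8.2%
Spec range: 4-10%
Compliant: Yes


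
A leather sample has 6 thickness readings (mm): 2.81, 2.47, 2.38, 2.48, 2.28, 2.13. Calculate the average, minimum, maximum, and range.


Sum = 14.55
Average = 14.55 / 6 = 2.43 mm
Minimum = 2.13 mm
Maximum = 2.81 mm
Range = 2.81 - 2.13 = 0.68 mm


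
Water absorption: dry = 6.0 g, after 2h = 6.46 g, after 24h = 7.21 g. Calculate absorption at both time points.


WA (2h) = (6.46 - 6.0) / 6.0 x 100 = 7.7%
WA (24h) = (7.21 - 6.0) / 6.0 x 100 = 20.2%


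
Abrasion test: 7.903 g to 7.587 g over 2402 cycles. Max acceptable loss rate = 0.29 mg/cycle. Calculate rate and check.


Loss = 7.903 - 7.587 = 0.316 g
Rate = 0.316 g / 2402 cycles x 1000 = 0.132 mg/cycle
Max = 0.29 mg/cycle
Passes: Yes


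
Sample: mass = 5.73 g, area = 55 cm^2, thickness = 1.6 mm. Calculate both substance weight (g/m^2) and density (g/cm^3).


Substance weight = 1041.8 g/m^2
Density = 0.651 g/cm^3


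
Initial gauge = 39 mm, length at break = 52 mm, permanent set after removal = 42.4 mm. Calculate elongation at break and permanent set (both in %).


Elongation at break = (52 - 39) / 39 x 100 = 33.3%
Permanent set = (42.4 - 39) / 39 x 100 = 8.7%


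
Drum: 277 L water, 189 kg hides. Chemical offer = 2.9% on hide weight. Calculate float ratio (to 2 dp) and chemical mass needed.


Float ratio = 1.47
Chemical needed = 5.481 kg

Float ratio = 277 / 189 = 1.47
Chemical = 189 x 2.9 / 100 = 5.481 kg


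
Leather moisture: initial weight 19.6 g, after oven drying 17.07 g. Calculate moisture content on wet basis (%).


Moisture = 19.6 - 17.07 = 2.53 g
MC = 2.53 / 19.6 x 100 = 12.9%


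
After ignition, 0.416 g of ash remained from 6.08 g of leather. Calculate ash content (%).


6.84%

Ash% = 0.416 / 6.08 x 100
Ash% = 6.84%


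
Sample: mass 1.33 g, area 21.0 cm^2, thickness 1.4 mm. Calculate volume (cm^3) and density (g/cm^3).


Thickness in cm = 1.4 / 10 = 0.14 cm
Volume = 21.0 x 0.14 = 2.940 cm^3
Density = 1.33 / 2.940 = 0.452 g/cm^3


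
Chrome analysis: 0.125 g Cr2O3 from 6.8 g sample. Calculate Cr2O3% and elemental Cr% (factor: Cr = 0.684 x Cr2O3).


Cr2O3 = 1.84%
Cr = 1.26%


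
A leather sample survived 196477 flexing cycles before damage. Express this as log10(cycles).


log10(196477) = 5.29


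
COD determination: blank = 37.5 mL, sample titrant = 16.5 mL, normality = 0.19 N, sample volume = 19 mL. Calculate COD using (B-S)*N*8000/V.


COD = (37.5 - 16.5) x 0.19 x 8000 / 19
COD = 21.0 x 0.19 x 8000 / 19
COD = 1680.0 mg/L


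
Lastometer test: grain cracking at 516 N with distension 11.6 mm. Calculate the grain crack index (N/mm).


Grain crack index = force / distension
Index = 516 / 11.6 = 44.5 N/mm


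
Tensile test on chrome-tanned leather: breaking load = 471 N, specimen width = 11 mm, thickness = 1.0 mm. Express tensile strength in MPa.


Cross-section = 11 x 1.0 = 11.0 mm^2
TS = 471 / 11.0 = 42.82 MPa
(1 N/mm^2 = 1 MPa)


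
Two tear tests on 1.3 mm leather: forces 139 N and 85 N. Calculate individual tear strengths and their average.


Tear 1 = 139 / 1.3 = 106.9 N/mm
Tear 2 = 85 / 1.3 = 65.4 N/mm
Average = (106.9 + 65.4) / 2 = 86.2 N/mm


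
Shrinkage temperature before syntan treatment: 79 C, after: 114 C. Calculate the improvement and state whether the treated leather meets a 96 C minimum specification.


Improvement = 35 C
Meets 96 C spec: Yes


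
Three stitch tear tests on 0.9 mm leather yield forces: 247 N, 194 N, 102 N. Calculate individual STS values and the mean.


STS1 = 274.4 N/mm
STS2 = 215.6 N/mm
STS3 = 113.3 N/mm
Mean = 201.1 N/mm

STS1 = 247 / 0.9 = 274.4 N/mm
STS2 = 194 / 0.9 = 215.6 N/mm
STS3 = 102 / 0.9 = 113.3 N/mm
Mean = (274.4 + 215.6 + 113.3) / 3 = 201.1 N/mm


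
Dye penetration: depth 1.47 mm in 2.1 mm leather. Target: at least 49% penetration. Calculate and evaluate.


Penetration = 70.0%
Meets target: Yes


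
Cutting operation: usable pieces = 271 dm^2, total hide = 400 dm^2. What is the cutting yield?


67.8%

Yield = usable / total x 100
Yield = 271 / 400 x 100 = 67.8%


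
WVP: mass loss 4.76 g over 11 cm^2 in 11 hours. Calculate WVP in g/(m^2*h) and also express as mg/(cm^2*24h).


WVP = 4.76 / (11 x 11) x 10000 = 393.39 g/(m^2*h)
Mass loss in mg = 4.76 x 1000 = 4760 mg
Per cm^2 per 24h in mg: 4760 x 24 / (11 x 11) = 114240 / 121 = 944.13 mg/(cm^2*24h)


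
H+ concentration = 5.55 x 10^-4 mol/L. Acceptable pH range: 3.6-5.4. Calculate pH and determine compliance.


pH = 3.26
Compliant: No

pH = -log10(5.55 x 10^-4) = 3.26
Range: 3.6 to 5.4
Compliant: No


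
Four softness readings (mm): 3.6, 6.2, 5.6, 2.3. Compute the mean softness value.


4.43 mm

Sum = 3.6 + 6.2 + 5.6 + 2.3
Mean = 17.7 / 4 = 4.43 mm


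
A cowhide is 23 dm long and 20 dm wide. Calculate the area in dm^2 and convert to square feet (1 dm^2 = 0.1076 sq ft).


460 dm^2
49.50 sq ft


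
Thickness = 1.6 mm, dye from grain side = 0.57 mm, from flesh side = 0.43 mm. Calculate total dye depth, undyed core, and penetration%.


Total dyed = 1.00 mm
Undyed core = 0.60 mm
Penetration = 62.5%

Total dyed = 0.57 + 0.43 = 1.00 mm
Undyed core = 1.6 - 1.00 = 0.60 mm
Penetration = 1.00 / 1.6 x 100 = 62.5%


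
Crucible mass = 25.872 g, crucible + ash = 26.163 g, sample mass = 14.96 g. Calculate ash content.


Ash mass = 0.291 g
Ash content = 1.95%

Ash mass = 26.163 - 25.872 = 0.291 g
Ash% = 0.291 / 14.96 x 100 = 1.95%


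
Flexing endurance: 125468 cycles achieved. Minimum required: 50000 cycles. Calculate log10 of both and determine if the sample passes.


Achieved: log10 = 5.10
Required: log10 = 4.70
Passes: Yes


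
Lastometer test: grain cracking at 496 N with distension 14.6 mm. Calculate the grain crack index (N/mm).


Grain crack index = force / distension
Index = 496 / 14.6 = 34.0 N/mm


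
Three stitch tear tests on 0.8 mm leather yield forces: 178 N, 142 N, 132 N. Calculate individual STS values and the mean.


STS1 = 222.5 N/mm
STS2 = 177.5 N/mm
STS3 = 165.0 N/mm
Mean = 188.3 N/mm

STS1 = 178 / 0.8 = 222.5 N/mm
STS2 = 142 / 0.8 = 177.5 N/mm
STS3 = 132 / 0.8 = 165.0 N/mm
Mean = (222.5 + 177.5 + 165.0) / 3 = 188.3 N/mm


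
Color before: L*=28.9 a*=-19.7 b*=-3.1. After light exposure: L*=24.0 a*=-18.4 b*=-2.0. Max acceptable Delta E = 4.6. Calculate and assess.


dL = -4.9, da = 1.3, db = 1.1
dE = sqrt((-4.9)^2 + (1.3)^2 + (1.1)^2) = 5.19
Max = 4.6
Passes: No


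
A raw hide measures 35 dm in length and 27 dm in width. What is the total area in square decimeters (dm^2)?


Area = length x width
Area = 35 x 27 = 945 dm^2


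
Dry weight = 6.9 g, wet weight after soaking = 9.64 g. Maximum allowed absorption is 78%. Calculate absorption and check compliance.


Absorption = 39.7%
Compliant: Yes


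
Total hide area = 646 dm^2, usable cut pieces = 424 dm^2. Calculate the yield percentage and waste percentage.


Yield = 65.6%
Waste = 34.4%


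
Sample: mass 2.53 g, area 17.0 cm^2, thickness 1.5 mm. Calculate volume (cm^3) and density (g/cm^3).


Volume = 2.550 cm^3
Density = 0.992 g/cm^3

Thickness in cm = 1.5 / 10 = 0.15 cm
Volume = 17.0 x 0.15 = 2.550 cm^3
Density = 2.53 / 2.550 = 0.992 g/cm^3


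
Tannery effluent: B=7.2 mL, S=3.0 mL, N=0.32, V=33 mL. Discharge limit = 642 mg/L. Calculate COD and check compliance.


COD = 325.8 mg/L
Compliant: Yes

COD = (7.2 - 3.0) x 0.32 x 8000 / 33 = 325.8 mg/L
Limit: 642 mg/L
Compliant: Yes


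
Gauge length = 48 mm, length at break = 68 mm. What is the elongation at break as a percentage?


Extension = 68 - 48 = 20 mm
Elongation = 20 / 48 x 100 = 41.7%


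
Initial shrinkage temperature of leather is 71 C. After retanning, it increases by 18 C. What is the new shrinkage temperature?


89 C


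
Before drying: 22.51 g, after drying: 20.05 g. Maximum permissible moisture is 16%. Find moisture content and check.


Moisture content = 10.9%
Acceptable: Yes

MC = (22.51 - 20.05) / 22.51 x 100 = 10.9%
Maximum: 16%
Acceptable: Yes


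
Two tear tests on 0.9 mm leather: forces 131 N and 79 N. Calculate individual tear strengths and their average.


Tear 1 = 131 / 0.9 = 145.6 N/mm
Tear 2 = 79 / 0.9 = 87.8 N/mm
Average = (145.6 + 87.8) / 2 = 116.7 N/mm


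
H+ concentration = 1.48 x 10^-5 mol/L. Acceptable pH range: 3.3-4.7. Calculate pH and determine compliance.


pH = -log10(1.48 x 10^-5) = 4.83
Range: 3.3 to 4.7
Compliant: No


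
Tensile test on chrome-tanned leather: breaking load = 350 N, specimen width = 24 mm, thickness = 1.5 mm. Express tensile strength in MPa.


9.72 MPa


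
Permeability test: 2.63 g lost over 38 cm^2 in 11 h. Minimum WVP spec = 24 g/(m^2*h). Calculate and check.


WVP = 62.92 g/(m^2*h)
Meets specification: Yes

WVP = 2.63 / (38 x 11) x 10000 = 62.92 g/(m^2*h)
Minimum: 24 g/(m^2*h)
Meets spec: Yes


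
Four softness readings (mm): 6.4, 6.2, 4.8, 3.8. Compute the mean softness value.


Sum = 6.4 + 6.2 + 4.8 + 3.8
Mean = 21.2 / 4 = 5.30 mm


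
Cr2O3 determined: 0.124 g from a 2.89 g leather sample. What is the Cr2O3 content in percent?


Cr2O3% = 0.124 / 2.89 x 100
Cr2O3% = 4.29%


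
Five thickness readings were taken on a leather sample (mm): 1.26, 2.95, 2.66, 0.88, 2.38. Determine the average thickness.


Sum = 1.26 + 2.95 + 2.66 + 0.88 + 2.38 = 10.13
Average = 10.13 / 5 = 2.03 mm


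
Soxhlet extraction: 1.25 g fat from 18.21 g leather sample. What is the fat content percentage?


Fat content = 1.25 / 18.21 x 100
Fat = 6.9%


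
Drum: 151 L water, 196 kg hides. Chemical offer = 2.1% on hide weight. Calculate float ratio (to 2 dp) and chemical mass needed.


Float ratio = 151 / 196 = 0.77
Chemical = 196 x 2.1 / 100 = 4.116 kg


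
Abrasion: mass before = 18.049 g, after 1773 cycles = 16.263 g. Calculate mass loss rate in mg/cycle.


1.007 mg/cycle


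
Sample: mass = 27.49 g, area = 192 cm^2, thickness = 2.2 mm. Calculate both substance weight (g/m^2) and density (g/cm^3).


Substance weight = 1431.8 g/m^2
Density = 0.651 g/cm^3

SW = 27.49 / 192 x 10000 = 1431.8 g/m^2
Volume = 192 x 2.2 / 10 = 42.24 cm^3
Density = 27.49 / 42.24 = 0.651 g/cm^3


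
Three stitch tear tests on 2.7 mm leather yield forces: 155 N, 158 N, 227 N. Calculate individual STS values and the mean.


STS1 = 155 / 2.7 = 57.4 N/mm
STS2 = 158 / 2.7 = 58.5 N/mm
STS3 = 227 / 2.7 = 84.1 N/mm
Mean = (57.4 + 58.5 + 84.1) / 3 = 66.7 N/mm


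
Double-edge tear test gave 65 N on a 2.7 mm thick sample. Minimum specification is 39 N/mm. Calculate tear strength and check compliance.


Tear strength = 65 / 2.7 = 24.1 N/mm
Required minimum = 39 N/mm
Compliant: No


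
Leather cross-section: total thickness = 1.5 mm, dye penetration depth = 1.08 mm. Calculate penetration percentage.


72.0%


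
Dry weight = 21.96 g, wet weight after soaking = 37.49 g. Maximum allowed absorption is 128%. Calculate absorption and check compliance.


Absorption = 70.7%
Compliant: Yes


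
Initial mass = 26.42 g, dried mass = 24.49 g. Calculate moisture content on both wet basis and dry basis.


Wet basis = 7.3%
Dry basis = 7.9%


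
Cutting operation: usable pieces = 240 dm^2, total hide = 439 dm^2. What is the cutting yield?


Yield = usable / total x 100
Yield = 240 / 439 x 100 = 54.7%


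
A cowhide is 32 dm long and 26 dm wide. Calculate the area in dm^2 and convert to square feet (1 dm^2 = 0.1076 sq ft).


832 dm^2
89.52 sq ft

Area = 32 x 26 = 832 dm^2
Conversion: 832 x 0.1076 = 89.52 sq ft


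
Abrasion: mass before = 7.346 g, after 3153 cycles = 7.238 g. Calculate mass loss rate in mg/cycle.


0.034 mg/cycle


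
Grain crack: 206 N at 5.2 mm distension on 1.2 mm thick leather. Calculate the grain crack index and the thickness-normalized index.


Crack index = 206 / 5.2 = 39.6 N/mm
Normalized = 39.6 / 1.2 = 33.0 N/mm per mm


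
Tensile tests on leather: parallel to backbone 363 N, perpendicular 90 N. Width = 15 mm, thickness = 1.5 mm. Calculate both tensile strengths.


Parallel = 16.13 N/mm^2
Perpendicular = 4.00 N/mm^2


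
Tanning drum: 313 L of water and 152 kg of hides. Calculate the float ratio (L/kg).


Float ratio = water / hide weight
Ratio = 313 / 152 = 2.1


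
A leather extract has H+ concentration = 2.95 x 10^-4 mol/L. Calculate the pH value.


pH = 3.53

pH = -log10[H+]
pH = -log10(2.95 x 10^-4) = 3.53


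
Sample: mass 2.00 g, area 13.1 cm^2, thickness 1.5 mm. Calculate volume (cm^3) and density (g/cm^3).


Volume = 1.965 cm^3
Density = 1.018 g/cm^3

Thickness in cm = 1.5 / 10 = 0.15 cm
Volume = 13.1 x 0.15 = 1.965 cm^3
Density = 2.00 / 1.965 = 1.018 g/cm^3


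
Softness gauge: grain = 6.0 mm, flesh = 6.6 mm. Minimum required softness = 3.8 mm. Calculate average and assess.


Average = (6.0 + 6.6) / 2 = 6.30 mm
Minimum = 3.8 mm
Meets requirement: Yes


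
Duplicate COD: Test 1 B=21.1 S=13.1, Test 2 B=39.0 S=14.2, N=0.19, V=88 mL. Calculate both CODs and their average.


COD1 = (21.1 - 13.1) x 0.19 x 8000 / 88 = 138.2 mg/L
COD2 = (39.0 - 14.2) x 0.19 x 8000 / 88 = 428.4 mg/L
Average = (138.2 + 428.4) / 2 = 283.3 mg/L


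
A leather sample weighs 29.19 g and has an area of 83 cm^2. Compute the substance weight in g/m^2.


3516.9 g/m^2

Substance weight = mass / area x 10000
SW = 29.19 / 83 x 10000
SW = 3516.9 g/m^2


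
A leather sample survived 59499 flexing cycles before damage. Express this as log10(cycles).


log10(59499) = 4.77


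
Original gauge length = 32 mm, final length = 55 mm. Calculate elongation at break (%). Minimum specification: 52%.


Extension = 55 - 32 = 23 mm
Elongation = 23 / 32 x 100 = 71.9%
Minimum required: 52%
Meets specification: Yes


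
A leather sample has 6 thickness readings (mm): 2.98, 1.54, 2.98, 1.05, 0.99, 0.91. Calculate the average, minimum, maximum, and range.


Sum = 10.45
Average = 10.45 / 6 = 1.74 mm
Minimum = 0.91 mm
Maximum = 2.98 mm
Range = 2.98 - 0.91 = 2.07 mm


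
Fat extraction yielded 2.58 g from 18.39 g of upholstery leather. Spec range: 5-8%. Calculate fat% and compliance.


Fat content = 14.0%
Compliant: No


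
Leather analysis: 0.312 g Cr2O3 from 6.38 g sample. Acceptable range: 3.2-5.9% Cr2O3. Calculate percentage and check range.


Cr2O3% = 0.312 / 6.38 x 100 = 4.89%
Acceptable range: 3.2 to 5.9%
Within range: Yes


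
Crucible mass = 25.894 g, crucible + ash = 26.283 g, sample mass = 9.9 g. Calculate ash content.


Ash mass = 26.283 - 25.894 = 0.389 g
Ash% = 0.389 / 9.9 x 100 = 3.93%


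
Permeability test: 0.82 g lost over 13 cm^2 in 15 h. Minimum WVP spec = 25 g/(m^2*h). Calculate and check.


WVP = 0.82 / (13 x 15) x 10000 = 42.05 g/(m^2*h)
Minimum: 25 g/(m^2*h)
Meets spec: Yes


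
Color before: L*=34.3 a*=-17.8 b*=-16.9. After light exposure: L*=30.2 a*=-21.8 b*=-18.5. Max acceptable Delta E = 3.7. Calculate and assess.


dL = -4.1, da = -4.0, db = -1.6
dE = sqrt((-4.1)^2 + (-4.0)^2 + (-1.6)^2) = 5.95
Max = 3.7
Passes: No


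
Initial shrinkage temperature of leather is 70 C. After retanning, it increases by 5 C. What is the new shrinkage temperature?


New Ts = 70 + 5 = 75 C


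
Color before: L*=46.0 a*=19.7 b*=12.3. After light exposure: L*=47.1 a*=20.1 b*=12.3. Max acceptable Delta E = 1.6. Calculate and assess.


dL = 1.1, da = 0.4, db = 0.0
dE = sqrt((1.1)^2 + (0.4)^2 + (0.0)^2) = 1.17
Max = 1.6
Passes: Yes


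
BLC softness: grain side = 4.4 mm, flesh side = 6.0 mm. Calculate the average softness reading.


5.20 mm

Average = (4.4 + 6.0) / 2
Average = 5.20 mm


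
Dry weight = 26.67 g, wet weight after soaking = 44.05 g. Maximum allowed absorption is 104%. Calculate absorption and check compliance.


Absorption = 65.2%
Compliant: Yes


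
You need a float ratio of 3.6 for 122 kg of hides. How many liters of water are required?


Water = hide weight x target ratio
Water = 122 x 3.6 = 439.2 L


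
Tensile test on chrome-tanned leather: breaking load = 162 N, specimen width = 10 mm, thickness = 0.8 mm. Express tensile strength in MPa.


Cross-section = 10 x 0.8 = 8.0 mm^2
TS = 162 / 8.0 = 20.25 MPa
(1 N/mm^2 = 1 MPa)


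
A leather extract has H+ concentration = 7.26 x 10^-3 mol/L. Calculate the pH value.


pH = 2.14


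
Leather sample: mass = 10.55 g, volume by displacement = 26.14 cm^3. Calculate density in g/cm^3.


Density = mass / volume
Density = 10.55 / 26.14 = 0.404 g/cm^3


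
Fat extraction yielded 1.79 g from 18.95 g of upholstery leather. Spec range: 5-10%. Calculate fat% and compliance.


Fat content = 9.4%
Compliant: Yes

Fat% = 1.79 / 18.95 x 100 = 9.4%
Spec range: 5-10%
Compliant: Yes


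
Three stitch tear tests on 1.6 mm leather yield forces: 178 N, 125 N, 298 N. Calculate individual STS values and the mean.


STS1 = 178 / 1.6 = 111.3 N/mm
STS2 = 125 / 1.6 = 78.1 N/mm
STS3 = 298 / 1.6 = 186.3 N/mm
Mean = (111.3 + 78.1 + 186.3) / 3 = 125.2 N/mm


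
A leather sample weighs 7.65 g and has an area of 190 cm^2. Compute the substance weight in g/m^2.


402.6 g/m^2

Substance weight = mass / area x 10000
SW = 7.65 / 190 x 10000
SW = 402.6 g/m^2


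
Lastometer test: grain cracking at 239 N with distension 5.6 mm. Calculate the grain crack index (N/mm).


Grain crack index = force / distension
Index = 239 / 5.6 = 42.7 N/mm


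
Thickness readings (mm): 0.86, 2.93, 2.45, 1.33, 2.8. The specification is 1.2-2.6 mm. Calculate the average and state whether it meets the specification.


Average = 2.07 mm
Within specification: Yes


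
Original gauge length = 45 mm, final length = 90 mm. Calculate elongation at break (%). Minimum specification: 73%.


Extension = 90 - 45 = 45 mm
Elongation = 45 / 45 x 100 = 100.0%
Minimum required: 73%
Meets specification: Yes


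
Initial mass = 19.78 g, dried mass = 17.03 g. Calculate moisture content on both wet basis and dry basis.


Wet basis = 13.9%
Dry basis = 16.1%

Moisture lost = 19.78 - 17.03 = 2.75 g
Wet basis MC = 2.75 / 19.78 x 100 = 13.9%
Dry basis MC = 2.75 / 17.03 x 100 = 16.1%


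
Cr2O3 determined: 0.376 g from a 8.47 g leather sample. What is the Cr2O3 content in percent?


Cr2O3% = 0.376 / 8.47 x 100
Cr2O3% = 4.44%


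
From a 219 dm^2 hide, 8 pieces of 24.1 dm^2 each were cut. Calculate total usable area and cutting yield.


Usable area = 192.8 dm^2
Yield = 88.0%


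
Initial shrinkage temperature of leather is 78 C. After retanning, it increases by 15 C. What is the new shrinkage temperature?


93 C

New Ts = 78 + 15 = 93 C


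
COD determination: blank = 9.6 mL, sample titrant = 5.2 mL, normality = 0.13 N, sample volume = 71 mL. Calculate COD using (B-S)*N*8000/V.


COD = (9.6 - 5.2) x 0.13 x 8000 / 71
COD = 4.4 x 0.13 x 8000 / 71
COD = 64.5 mg/L


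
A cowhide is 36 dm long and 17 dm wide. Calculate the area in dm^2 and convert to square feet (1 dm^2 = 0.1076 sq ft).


Area = 36 x 17 = 612 dm^2
Conversion: 612 x 0.1076 = 65.85 sq ft


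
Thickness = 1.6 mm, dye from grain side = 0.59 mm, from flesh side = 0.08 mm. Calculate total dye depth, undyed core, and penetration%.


Total dyed = 0.59 + 0.08 = 0.67 mm
Undyed core = 1.6 - 0.67 = 0.93 mm
Penetration = 0.67 / 1.6 x 100 = 41.9%


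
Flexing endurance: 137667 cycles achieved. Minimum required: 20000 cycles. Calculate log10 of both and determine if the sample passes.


Achieved: log10 = 5.14
Required: log10 = 4.30
Passes: Yes

log10(137667) = 5.14
log10(20000) = 4.30
Passes: Yes


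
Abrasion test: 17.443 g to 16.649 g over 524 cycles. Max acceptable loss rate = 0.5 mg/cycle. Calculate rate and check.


Rate = 1.515 mg/cycle
Passes: No


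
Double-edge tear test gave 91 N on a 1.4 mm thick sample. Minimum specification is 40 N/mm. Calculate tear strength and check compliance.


Tear strength = 91 / 1.4 = 65.0 N/mm
Required minimum = 40 N/mm
Compliant: Yes


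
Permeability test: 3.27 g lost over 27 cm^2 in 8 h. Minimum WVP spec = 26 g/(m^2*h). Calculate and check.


WVP = 3.27 / (27 x 8) x 10000 = 151.39 g/(m^2*h)
Minimum: 26 g/(m^2*h)
Meets spec: Yes
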